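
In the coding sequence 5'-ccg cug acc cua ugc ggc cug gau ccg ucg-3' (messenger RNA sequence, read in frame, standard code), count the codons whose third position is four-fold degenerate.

8

Codon 1 CCG (Pro): third position 4-fold.
Codon 2 CUG (Leu): third position 4-fold.
Codon 3 ACC (Thr): third position 4-fold.
Codon 4 CUA (Leu): third position 4-fold.
Codon 5 UGC (Cys): third position 2-fold.
Codon 6 GGC (Gly): third position 4-fold.
Codon 7 CUG (Leu): third position 4-fold.
Codon 8 GAU (Asp): third position 2-fold.
Codon 9 CCG (Pro): third position 4-fold.
Codon 10 UCG (Ser): third position 4-fold.
Four-fold degenerate third positions: 8.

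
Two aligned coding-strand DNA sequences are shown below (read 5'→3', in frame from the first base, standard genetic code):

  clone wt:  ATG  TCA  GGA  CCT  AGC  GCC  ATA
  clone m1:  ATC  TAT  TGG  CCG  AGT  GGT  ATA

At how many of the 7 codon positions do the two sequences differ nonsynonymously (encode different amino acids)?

4

Codon 1: ATG Met / ATC Ile — nonsynonymous.
Codon 2: TCA Ser / TAT Tyr — nonsynonymous.
Codon 3: GGA Gly / TGG Trp — nonsynonymous.
Codon 4: CCT Pro / CCG Pro — synonymous.
Codon 5: AGC Ser / AGT Ser — synonymous.
Codon 6: GCC Ala / GGT Gly — nonsynonymous.
Codon 7: ATA Ile / ATA Ile — identical.
Nonsynonymous differences: 4.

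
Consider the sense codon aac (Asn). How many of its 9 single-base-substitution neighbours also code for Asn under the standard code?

Position 1: none → 0 synonymous.
Position 2: none → 0 synonymous.
Position 3: AAT → 1 synonymous.
Total: 0 + 0 + 1 = 1.

1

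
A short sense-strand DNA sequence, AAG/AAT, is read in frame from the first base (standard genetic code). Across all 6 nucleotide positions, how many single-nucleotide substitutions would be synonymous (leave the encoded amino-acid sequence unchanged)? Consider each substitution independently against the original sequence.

2

Codon 1 (AAG, Lys): 1 synonymous substitution.
Codon 2 (AAT, Asn): 1 synonymous substitution.
Total: 1 + 1 = 2.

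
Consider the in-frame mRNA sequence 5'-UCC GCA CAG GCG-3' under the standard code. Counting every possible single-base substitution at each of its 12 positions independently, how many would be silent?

10

Codon 1 (UCC, Ser): 3 synonymous substitutions.
Codon 2 (GCA, Ala): 3 synonymous substitutions.
Codon 3 (CAG, Gln): 1 synonymous substitution.
Codon 4 (GCG, Ala): 3 synonymous substitutions.
Total: 3 + 3 + 1 + 3 = 10.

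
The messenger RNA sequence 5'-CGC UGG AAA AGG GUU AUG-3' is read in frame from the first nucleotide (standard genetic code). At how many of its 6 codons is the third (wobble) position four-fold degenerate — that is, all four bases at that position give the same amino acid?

Codon 1 CGC (Arg): third position 4-fold.
Codon 2 UGG (Trp): third position 1-fold.
Codon 3 AAA (Lys): third position 2-fold.
Codon 4 AGG (Arg): third position 2-fold.
Codon 5 GUU (Val): third position 4-fold.
Codon 6 AUG (Met): third position 1-fold.
Four-fold degenerate third positions: 2.

2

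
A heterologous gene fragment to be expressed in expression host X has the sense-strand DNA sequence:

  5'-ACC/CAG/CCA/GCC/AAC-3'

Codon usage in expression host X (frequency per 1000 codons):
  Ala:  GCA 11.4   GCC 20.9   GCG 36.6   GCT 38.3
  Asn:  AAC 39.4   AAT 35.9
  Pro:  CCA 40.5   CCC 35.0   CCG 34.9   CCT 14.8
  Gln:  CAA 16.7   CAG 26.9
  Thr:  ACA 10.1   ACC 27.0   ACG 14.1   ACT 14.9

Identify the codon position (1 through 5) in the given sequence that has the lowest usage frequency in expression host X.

Codon 1 ACC (Thr): 27.0 per 1000.
Codon 2 CAG (Gln): 26.9 per 1000.
Codon 3 CCA (Pro): 40.5 per 1000.
Codon 4 GCC (Ala): 20.9 per 1000.
Codon 5 AAC (Asn): 39.4 per 1000.
Lowest frequency is 20.9 at codon 4.

4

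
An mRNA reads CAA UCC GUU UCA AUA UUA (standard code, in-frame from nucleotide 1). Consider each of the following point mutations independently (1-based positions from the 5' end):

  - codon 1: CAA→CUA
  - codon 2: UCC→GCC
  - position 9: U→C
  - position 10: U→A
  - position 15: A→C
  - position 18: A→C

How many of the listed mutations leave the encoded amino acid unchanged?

Codon 1: CAA (Gln) → CUA (Leu) — missense.
Codon 2: UCC (Ser) → GCC (Ala) — missense.
Codon 3: GUU (Val) → GUC (Val) — synonymous.
Codon 4: UCA (Ser) → ACA (Thr) — missense.
Codon 5: AUA (Ile) → AUC (Ile) — synonymous.
Codon 6: UUA (Leu) → UUC (Phe) — missense.
Synonymous: 2 of 6.

2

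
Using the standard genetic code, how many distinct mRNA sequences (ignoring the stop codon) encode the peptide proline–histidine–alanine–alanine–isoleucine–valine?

1536

Pro: 4 codons.
His: 2 codons.
Ala: 4 codons.
Ala: 4 codons.
Ile: 3 codons.
Val: 4 codons.
4 × 2 × 4 × 4 × 3 × 4 = 1536.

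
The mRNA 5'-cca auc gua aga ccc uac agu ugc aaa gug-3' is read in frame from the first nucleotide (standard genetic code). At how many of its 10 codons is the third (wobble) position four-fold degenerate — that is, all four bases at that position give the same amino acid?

Codon 1 CCA (Pro): third position 4-fold.
Codon 2 AUC (Ile): third position 3-fold.
Codon 3 GUA (Val): third position 4-fold.
Codon 4 AGA (Arg): third position 2-fold.
Codon 5 CCC (Pro): third position 4-fold.
Codon 6 UAC (Tyr): third position 2-fold.
Codon 7 AGU (Ser): third position 2-fold.
Codon 8 UGC (Cys): third position 2-fold.
Codon 9 AAA (Lys): third position 2-fold.
Codon 10 GUG (Val): third position 4-fold.
Four-fold degenerate third positions: 4.

4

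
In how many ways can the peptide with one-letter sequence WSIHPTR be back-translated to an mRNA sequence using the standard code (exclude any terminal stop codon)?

Trp: 1 codon.
Ser: 6 codons.
Ile: 3 codons.
His: 2 codons.
Pro: 4 codons.
Thr: 4 codons.
Arg: 6 codons.
1 × 6 × 3 × 2 × 4 × 4 × 6 = 3456.

3456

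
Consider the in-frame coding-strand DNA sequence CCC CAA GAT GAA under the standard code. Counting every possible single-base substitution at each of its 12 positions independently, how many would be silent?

6

Codon 1 (CCC, Pro): 3 synonymous substitutions.
Codon 2 (CAA, Gln): 1 synonymous substitution.
Codon 3 (GAT, Asp): 1 synonymous substitution.
Codon 4 (GAA, Glu): 1 synonymous substitution.
Total: 3 + 1 + 1 + 1 = 6.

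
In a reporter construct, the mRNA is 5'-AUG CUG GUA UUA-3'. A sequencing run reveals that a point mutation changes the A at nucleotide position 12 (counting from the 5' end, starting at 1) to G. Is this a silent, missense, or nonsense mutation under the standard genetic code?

Position 12 falls in codon 4: UUA → Leu.
After the substitution the codon is UUG → Leu.
Both encode Leu, so the change is synonymous.

silent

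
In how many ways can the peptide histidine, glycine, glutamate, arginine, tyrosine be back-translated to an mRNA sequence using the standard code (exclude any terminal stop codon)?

192

His: 2 codons.
Gly: 4 codons.
Glu: 2 codons.
Arg: 6 codons.
Tyr: 2 codons.
2 × 4 × 2 × 6 × 2 = 192.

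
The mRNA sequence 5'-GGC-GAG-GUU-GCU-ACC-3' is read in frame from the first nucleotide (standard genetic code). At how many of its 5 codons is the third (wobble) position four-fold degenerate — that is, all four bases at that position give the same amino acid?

4

Codon 1 GGC (Gly): third position 4-fold.
Codon 2 GAG (Glu): third position 2-fold.
Codon 3 GUU (Val): third position 4-fold.
Codon 4 GCU (Ala): third position 4-fold.
Codon 5 ACC (Thr): third position 4-fold.
Four-fold degenerate third positions: 4.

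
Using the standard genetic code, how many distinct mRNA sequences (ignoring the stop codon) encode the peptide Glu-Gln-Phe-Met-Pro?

32

Glu: 2 codons.
Gln: 2 codons.
Phe: 2 codons.
Met: 1 codon.
Pro: 4 codons.
2 × 2 × 2 × 1 × 4 = 32.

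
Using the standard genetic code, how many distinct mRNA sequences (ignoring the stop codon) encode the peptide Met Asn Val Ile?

Met: 1 codon.
Asn: 2 codons.
Val: 4 codons.
Ile: 3 codons.
1 × 2 × 4 × 3 = 24.

24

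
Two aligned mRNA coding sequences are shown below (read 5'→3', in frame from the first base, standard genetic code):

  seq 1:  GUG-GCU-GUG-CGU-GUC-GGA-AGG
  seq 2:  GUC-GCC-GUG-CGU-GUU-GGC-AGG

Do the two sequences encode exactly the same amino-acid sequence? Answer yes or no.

yes

Codon 1: GUG Val / GUC Val — synonymous.
Codon 2: GCU Ala / GCC Ala — synonymous.
Codon 3: GUG Val / GUG Val — identical.
Codon 4: CGU Arg / CGU Arg — identical.
Codon 5: GUC Val / GUU Val — synonymous.
Codon 6: GGA Gly / GGC Gly — synonymous.
Codon 7: AGG Arg / AGG Arg — identical.
Nonsynonymous differences: 0 → same protein.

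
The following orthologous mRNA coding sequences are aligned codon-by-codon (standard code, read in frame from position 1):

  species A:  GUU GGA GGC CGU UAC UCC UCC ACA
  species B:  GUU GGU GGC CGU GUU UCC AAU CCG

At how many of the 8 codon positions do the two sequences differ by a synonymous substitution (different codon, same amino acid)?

Codon 1: GUU Val / GUU Val — identical.
Codon 2: GGA Gly / GGU Gly — synonymous.
Codon 3: GGC Gly / GGC Gly — identical.
Codon 4: CGU Arg / CGU Arg — identical.
Codon 5: UAC Tyr / GUU Val — nonsynonymous.
Codon 6: UCC Ser / UCC Ser — identical.
Codon 7: UCC Ser / AAU Asn — nonsynonymous.
Codon 8: ACA Thr / CCG Pro — nonsynonymous.
Synonymous differences: 1.

1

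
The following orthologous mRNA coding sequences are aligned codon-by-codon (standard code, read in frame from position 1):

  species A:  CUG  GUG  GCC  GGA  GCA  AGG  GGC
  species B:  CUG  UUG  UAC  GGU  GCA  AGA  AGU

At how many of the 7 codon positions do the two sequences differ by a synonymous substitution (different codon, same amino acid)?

2

Codon 1: CUG Leu / CUG Leu — identical.
Codon 2: GUG Val / UUG Leu — nonsynonymous.
Codon 3: GCC Ala / UAC Tyr — nonsynonymous.
Codon 4: GGA Gly / GGU Gly — synonymous.
Codon 5: GCA Ala / GCA Ala — identical.
Codon 6: AGG Arg / AGA Arg — synonymous.
Codon 7: GGC Gly / AGU Ser — nonsynonymous.
Synonymous differences: 2.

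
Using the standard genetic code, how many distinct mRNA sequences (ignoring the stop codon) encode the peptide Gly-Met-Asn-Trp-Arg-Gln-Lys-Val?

Gly: 4 codons.
Met: 1 codon.
Asn: 2 codons.
Trp: 1 codon.
Arg: 6 codons.
Gln: 2 codons.
Lys: 2 codons.
Val: 4 codons.
4 × 1 × 2 × 1 × 6 × 2 × 2 × 4 = 768.

768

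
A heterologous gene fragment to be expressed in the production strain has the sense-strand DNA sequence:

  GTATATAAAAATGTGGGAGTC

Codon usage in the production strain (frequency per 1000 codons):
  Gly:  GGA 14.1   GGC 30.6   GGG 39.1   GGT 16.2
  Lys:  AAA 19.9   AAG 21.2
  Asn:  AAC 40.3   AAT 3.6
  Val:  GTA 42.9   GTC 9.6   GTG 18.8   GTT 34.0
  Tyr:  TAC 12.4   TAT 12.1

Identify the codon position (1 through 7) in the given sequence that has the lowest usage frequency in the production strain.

4

Codon 1 GTA (Val): 42.9 per 1000.
Codon 2 TAT (Tyr): 12.1 per 1000.
Codon 3 AAA (Lys): 19.9 per 1000.
Codon 4 AAT (Asn): 3.6 per 1000.
Codon 5 GTG (Val): 18.8 per 1000.
Codon 6 GGA (Gly): 14.1 per 1000.
Codon 7 GTC (Val): 9.6 per 1000.
Lowest frequency is 3.6 at codon 4.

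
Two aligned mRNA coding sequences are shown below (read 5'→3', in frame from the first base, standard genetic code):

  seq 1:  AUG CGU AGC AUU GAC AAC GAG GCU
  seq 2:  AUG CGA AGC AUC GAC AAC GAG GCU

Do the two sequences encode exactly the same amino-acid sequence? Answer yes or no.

Codon 1: AUG Met / AUG Met — identical.
Codon 2: CGU Arg / CGA Arg — synonymous.
Codon 3: AGC Ser / AGC Ser — identical.
Codon 4: AUU Ile / AUC Ile — synonymous.
Codon 5: GAC Asp / GAC Asp — identical.
Codon 6: AAC Asn / AAC Asn — identical.
Codon 7: GAG Glu / GAG Glu — identical.
Codon 8: GCU Ala / GCU Ala — identical.
Nonsynonymous differences: 0 → same protein.

yes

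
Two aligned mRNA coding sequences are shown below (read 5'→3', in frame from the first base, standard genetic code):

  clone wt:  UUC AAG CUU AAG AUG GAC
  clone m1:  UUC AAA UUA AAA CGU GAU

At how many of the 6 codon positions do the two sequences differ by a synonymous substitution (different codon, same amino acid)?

4

Codon 1: UUC Phe / UUC Phe — identical.
Codon 2: AAG Lys / AAA Lys — synonymous.
Codon 3: CUU Leu / UUA Leu — synonymous.
Codon 4: AAG Lys / AAA Lys — synonymous.
Codon 5: AUG Met / CGU Arg — nonsynonymous.
Codon 6: GAC Asp / GAU Asp — synonymous.
Synonymous differences: 4.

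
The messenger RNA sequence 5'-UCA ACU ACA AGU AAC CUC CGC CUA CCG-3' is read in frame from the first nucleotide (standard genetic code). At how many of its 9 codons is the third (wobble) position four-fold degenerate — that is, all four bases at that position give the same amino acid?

7

Codon 1 UCA (Ser): third position 4-fold.
Codon 2 ACU (Thr): third position 4-fold.
Codon 3 ACA (Thr): third position 4-fold.
Codon 4 AGU (Ser): third position 2-fold.
Codon 5 AAC (Asn): third position 2-fold.
Codon 6 CUC (Leu): third position 4-fold.
Codon 7 CGC (Arg): third position 4-fold.
Codon 8 CUA (Leu): third position 4-fold.
Codon 9 CCG (Pro): third position 4-fold.
Four-fold degenerate third positions: 7.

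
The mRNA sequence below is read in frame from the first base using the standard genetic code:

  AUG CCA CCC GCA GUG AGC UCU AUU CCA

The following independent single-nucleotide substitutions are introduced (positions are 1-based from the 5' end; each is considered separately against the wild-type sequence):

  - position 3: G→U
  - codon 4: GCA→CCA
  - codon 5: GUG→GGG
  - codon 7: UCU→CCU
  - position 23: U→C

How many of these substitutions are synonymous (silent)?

Codon 1: AUG (Met) → AUU (Ile) — missense.
Codon 4: GCA (Ala) → CCA (Pro) — missense.
Codon 5: GUG (Val) → GGG (Gly) — missense.
Codon 7: UCU (Ser) → CCU (Pro) — missense.
Codon 8: AUU (Ile) → ACU (Thr) — missense.
Synonymous: 0 of 5.

0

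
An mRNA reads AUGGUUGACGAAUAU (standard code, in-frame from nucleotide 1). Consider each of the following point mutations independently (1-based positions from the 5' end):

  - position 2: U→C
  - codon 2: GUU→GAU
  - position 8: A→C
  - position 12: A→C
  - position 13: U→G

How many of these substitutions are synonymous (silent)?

0

Codon 1: AUG (Met) → ACG (Thr) — missense.
Codon 2: GUU (Val) → GAU (Asp) — missense.
Codon 3: GAC (Asp) → GCC (Ala) — missense.
Codon 4: GAA (Glu) → GAC (Asp) — missense.
Codon 5: UAU (Tyr) → GAU (Asp) — missense.
Synonymous: 0 of 5.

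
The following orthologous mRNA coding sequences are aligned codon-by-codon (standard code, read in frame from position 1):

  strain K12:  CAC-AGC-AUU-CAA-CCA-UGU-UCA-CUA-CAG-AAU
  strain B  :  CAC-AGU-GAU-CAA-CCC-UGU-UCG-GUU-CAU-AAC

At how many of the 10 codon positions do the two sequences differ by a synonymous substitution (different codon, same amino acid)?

4

Codon 1: CAC His / CAC His — identical.
Codon 2: AGC Ser / AGU Ser — synonymous.
Codon 3: AUU Ile / GAU Asp — nonsynonymous.
Codon 4: CAA Gln / CAA Gln — identical.
Codon 5: CCA Pro / CCC Pro — synonymous.
Codon 6: UGU Cys / UGU Cys — identical.
Codon 7: UCA Ser / UCG Ser — synonymous.
Codon 8: CUA Leu / GUU Val — nonsynonymous.
Codon 9: CAG Gln / CAU His — nonsynonymous.
Codon 10: AAU Asn / AAC Asn — synonymous.
Synonymous differences: 4.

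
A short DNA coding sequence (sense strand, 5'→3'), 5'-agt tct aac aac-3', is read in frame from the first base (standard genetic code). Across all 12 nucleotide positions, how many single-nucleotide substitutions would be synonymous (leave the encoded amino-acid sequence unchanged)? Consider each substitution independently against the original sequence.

6

Codon 1 (AGT, Ser): 1 synonymous substitution.
Codon 2 (TCT, Ser): 3 synonymous substitutions.
Codon 3 (AAC, Asn): 1 synonymous substitution.
Codon 4 (AAC, Asn): 1 synonymous substitution.
Total: 1 + 3 + 1 + 1 = 6.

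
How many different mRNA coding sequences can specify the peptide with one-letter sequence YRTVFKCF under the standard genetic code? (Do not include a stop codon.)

3072

Tyr: 2 codons.
Arg: 6 codons.
Thr: 4 codons.
Val: 4 codons.
Phe: 2 codons.
Lys: 2 codons.
Cys: 2 codons.
Phe: 2 codons.
2 × 6 × 4 × 4 × 2 × 2 × 2 × 2 = 3072.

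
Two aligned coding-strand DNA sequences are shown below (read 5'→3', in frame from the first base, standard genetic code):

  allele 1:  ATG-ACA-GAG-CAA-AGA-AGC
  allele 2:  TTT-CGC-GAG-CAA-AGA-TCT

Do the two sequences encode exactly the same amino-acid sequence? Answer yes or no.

Codon 1: ATG Met / TTT Phe — nonsynonymous.
Codon 2: ACA Thr / CGC Arg — nonsynonymous.
Codon 3: GAG Glu / GAG Glu — identical.
Codon 4: CAA Gln / CAA Gln — identical.
Codon 5: AGA Arg / AGA Arg — identical.
Codon 6: AGC Ser / TCT Ser — synonymous.
Nonsynonymous differences: 2 → different protein.

no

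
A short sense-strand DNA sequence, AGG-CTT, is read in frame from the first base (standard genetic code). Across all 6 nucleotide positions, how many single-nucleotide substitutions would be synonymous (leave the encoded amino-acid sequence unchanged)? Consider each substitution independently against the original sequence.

5

Codon 1 (AGG, Arg): 2 synonymous substitutions.
Codon 2 (CTT, Leu): 3 synonymous substitutions.
Total: 2 + 3 = 5.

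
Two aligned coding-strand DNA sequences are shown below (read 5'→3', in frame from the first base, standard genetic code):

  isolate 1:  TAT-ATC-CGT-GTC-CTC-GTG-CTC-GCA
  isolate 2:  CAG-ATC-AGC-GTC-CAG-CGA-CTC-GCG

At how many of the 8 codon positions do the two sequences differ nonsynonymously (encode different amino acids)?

4

Codon 1: TAT Tyr / CAG Gln — nonsynonymous.
Codon 2: ATC Ile / ATC Ile — identical.
Codon 3: CGT Arg / AGC Ser — nonsynonymous.
Codon 4: GTC Val / GTC Val — identical.
Codon 5: CTC Leu / CAG Gln — nonsynonymous.
Codon 6: GTG Val / CGA Arg — nonsynonymous.
Codon 7: CTC Leu / CTC Leu — identical.
Codon 8: GCA Ala / GCG Ala — synonymous.
Nonsynonymous differences: 4.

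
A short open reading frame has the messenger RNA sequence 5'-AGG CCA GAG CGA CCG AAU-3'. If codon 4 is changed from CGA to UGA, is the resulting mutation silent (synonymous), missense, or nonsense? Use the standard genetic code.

Position 10 falls in codon 4: CGA → Arg.
After the substitution the codon is UGA → Stop.
The new codon is a stop codon, so this is a nonsense mutation.

nonsense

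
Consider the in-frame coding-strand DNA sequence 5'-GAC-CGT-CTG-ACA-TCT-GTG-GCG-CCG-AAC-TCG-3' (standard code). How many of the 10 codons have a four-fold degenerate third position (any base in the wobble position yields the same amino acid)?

8

Codon 1 GAC (Asp): third position 2-fold.
Codon 2 CGT (Arg): third position 4-fold.
Codon 3 CTG (Leu): third position 4-fold.
Codon 4 ACA (Thr): third position 4-fold.
Codon 5 TCT (Ser): third position 4-fold.
Codon 6 GTG (Val): third position 4-fold.
Codon 7 GCG (Ala): third position 4-fold.
Codon 8 CCG (Pro): third position 4-fold.
Codon 9 AAC (Asn): third position 2-fold.
Codon 10 TCG (Ser): third position 4-fold.
Four-fold degenerate third positions: 8.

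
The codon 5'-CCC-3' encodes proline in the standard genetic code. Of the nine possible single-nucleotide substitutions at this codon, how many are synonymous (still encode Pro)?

3

Position 1: none → 0 synonymous.
Position 2: none → 0 synonymous.
Position 3: CCT, CCA, CCG → 3 synonymous.
Total: 0 + 0 + 3 = 3.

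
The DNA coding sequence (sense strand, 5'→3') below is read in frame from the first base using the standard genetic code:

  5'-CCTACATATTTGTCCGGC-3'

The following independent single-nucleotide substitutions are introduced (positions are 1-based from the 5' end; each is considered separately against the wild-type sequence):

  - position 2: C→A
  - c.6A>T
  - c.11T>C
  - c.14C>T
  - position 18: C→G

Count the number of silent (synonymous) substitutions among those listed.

Codon 1: CCT (Pro) → CAT (His) — missense.
Codon 2: ACA (Thr) → ACT (Thr) — synonymous.
Codon 4: TTG (Leu) → TCG (Ser) — missense.
Codon 5: TCC (Ser) → TTC (Phe) — missense.
Codon 6: GGC (Gly) → GGG (Gly) — synonymous.
Synonymous: 2 of 5.

2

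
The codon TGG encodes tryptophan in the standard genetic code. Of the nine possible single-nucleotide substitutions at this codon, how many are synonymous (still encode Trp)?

Position 1: none → 0 synonymous.
Position 2: none → 0 synonymous.
Position 3: none → 0 synonymous.
Total: 0 + 0 + 0 = 0.

0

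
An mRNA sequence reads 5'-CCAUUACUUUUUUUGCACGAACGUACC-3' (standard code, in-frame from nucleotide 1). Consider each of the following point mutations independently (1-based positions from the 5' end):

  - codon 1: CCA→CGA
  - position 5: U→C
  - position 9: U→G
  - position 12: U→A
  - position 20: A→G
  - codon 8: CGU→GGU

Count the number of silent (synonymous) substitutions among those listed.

Codon 1: CCA (Pro) → CGA (Arg) — missense.
Codon 2: UUA (Leu) → UCA (Ser) — missense.
Codon 3: CUU (Leu) → CUG (Leu) — synonymous.
Codon 4: UUU (Phe) → UUA (Leu) — missense.
Codon 7: GAA (Glu) → GGA (Gly) — missense.
Codon 8: CGU (Arg) → GGU (Gly) — missense.
Synonymous: 1 of 6.

1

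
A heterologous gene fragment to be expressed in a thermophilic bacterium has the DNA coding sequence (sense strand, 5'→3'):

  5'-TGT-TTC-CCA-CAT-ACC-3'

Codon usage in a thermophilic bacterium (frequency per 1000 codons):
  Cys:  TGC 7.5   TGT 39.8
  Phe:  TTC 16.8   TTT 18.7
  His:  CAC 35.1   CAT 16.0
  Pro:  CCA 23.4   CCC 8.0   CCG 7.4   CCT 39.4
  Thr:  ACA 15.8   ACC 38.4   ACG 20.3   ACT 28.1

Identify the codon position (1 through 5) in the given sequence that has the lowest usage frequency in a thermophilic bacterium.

Codon 1 TGT (Cys): 39.8 per 1000.
Codon 2 TTC (Phe): 16.8 per 1000.
Codon 3 CCA (Pro): 23.4 per 1000.
Codon 4 CAT (His): 16.0 per 1000.
Codon 5 ACC (Thr): 38.4 per 1000.
Lowest frequency is 16.0 at codon 4.

4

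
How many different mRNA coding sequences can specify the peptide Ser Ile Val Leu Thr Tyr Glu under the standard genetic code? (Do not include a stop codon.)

6912

Ser: 6 codons.
Ile: 3 codons.
Val: 4 codons.
Leu: 6 codons.
Thr: 4 codons.
Tyr: 2 codons.
Glu: 2 codons.
6 × 3 × 4 × 6 × 4 × 2 × 2 = 6912.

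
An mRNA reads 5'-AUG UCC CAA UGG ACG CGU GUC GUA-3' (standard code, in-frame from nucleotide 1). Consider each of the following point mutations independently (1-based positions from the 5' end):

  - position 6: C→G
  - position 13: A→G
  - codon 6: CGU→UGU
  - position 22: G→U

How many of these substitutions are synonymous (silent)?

1

Codon 2: UCC (Ser) → UCG (Ser) — synonymous.
Codon 5: ACG (Thr) → GCG (Ala) — missense.
Codon 6: CGU (Arg) → UGU (Cys) — missense.
Codon 8: GUA (Val) → UUA (Leu) — missense.
Synonymous: 1 of 4.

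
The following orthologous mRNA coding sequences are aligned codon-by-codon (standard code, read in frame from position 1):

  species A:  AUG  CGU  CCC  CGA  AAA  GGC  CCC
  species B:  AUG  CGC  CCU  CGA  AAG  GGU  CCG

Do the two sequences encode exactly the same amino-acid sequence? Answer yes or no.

Codon 1: AUG Met / AUG Met — identical.
Codon 2: CGU Arg / CGC Arg — synonymous.
Codon 3: CCC Pro / CCU Pro — synonymous.
Codon 4: CGA Arg / CGA Arg — identical.
Codon 5: AAA Lys / AAG Lys — synonymous.
Codon 6: GGC Gly / GGU Gly — synonymous.
Codon 7: CCC Pro / CCG Pro — synonymous.
Nonsynonymous differences: 0 → same protein.

yes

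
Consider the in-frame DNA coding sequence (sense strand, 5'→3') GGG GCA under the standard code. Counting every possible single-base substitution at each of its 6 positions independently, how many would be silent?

Codon 1 (GGG, Gly): 3 synonymous substitutions.
Codon 2 (GCA, Ala): 3 synonymous substitutions.
Total: 3 + 3 = 6.

6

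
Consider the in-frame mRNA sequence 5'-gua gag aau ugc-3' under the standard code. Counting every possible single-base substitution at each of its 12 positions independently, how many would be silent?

6

Codon 1 (GUA, Val): 3 synonymous substitutions.
Codon 2 (GAG, Glu): 1 synonymous substitution.
Codon 3 (AAU, Asn): 1 synonymous substitution.
Codon 4 (UGC, Cys): 1 synonymous substitution.
Total: 3 + 1 + 1 + 1 = 6.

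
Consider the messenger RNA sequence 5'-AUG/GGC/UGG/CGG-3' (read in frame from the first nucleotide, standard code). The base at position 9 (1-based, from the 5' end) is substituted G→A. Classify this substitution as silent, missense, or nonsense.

nonsense

Position 9 falls in codon 3: UGG → Trp.
After the substitution the codon is UGA → Stop.
The new codon is a stop codon, so this is a nonsense mutation.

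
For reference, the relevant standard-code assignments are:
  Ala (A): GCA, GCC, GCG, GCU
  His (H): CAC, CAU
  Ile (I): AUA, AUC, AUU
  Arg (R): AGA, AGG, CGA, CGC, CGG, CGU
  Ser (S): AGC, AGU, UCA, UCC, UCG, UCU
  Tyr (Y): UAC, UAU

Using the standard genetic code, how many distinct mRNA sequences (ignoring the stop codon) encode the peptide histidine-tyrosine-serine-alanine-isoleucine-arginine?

1728

His: 2 codons.
Tyr: 2 codons.
Ser: 6 codons.
Ala: 4 codons.
Ile: 3 codons.
Arg: 6 codons.
2 × 2 × 6 × 4 × 3 × 6 = 1728.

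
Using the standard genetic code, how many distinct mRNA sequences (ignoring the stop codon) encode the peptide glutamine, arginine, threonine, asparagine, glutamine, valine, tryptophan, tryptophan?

Gln: 2 codons.
Arg: 6 codons.
Thr: 4 codons.
Asn: 2 codons.
Gln: 2 codons.
Val: 4 codons.
Trp: 1 codon.
Trp: 1 codon.
2 × 6 × 4 × 2 × 2 × 4 × 1 × 1 = 768.

768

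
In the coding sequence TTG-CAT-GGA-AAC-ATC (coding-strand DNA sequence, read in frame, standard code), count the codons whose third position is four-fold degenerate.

Codon 1 TTG (Leu): third position 2-fold.
Codon 2 CAT (His): third position 2-fold.
Codon 3 GGA (Gly): third position 4-fold.
Codon 4 AAC (Asn): third position 2-fold.
Codon 5 ATC (Ile): third position 3-fold.
Four-fold degenerate third positions: 1.

1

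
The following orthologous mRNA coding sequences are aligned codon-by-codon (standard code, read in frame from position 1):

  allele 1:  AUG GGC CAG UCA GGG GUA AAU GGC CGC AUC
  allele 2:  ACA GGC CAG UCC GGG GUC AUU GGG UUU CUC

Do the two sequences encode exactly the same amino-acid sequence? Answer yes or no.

Codon 1: AUG Met / ACA Thr — nonsynonymous.
Codon 2: GGC Gly / GGC Gly — identical.
Codon 3: CAG Gln / CAG Gln — identical.
Codon 4: UCA Ser / UCC Ser — synonymous.
Codon 5: GGG Gly / GGG Gly — identical.
Codon 6: GUA Val / GUC Val — synonymous.
Codon 7: AAU Asn / AUU Ile — nonsynonymous.
Codon 8: GGC Gly / GGG Gly — synonymous.
Codon 9: CGC Arg / UUU Phe — nonsynonymous.
Codon 10: AUC Ile / CUC Leu — nonsynonymous.
Nonsynonymous differences: 4 → different protein.

no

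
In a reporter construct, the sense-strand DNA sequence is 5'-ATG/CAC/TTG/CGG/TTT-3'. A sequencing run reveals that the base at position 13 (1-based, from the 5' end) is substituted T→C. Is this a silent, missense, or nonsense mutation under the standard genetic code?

Position 13 falls in codon 5: TTT → Phe.
After the substitution the codon is CTT → Leu.
Phe ≠ Leu, so this is a missense mutation.

missense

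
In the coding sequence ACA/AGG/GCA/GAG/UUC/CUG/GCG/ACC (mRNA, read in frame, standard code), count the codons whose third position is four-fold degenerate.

Codon 1 ACA (Thr): third position 4-fold.
Codon 2 AGG (Arg): third position 2-fold.
Codon 3 GCA (Ala): third position 4-fold.
Codon 4 GAG (Glu): third position 2-fold.
Codon 5 UUC (Phe): third position 2-fold.
Codon 6 CUG (Leu): third position 4-fold.
Codon 7 GCG (Ala): third position 4-fold.
Codon 8 ACC (Thr): third position 4-fold.
Four-fold degenerate third positions: 5.

5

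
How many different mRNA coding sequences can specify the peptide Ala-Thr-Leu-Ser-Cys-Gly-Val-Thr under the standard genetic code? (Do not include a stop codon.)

73728

Ala: 4 codons.
Thr: 4 codons.
Leu: 6 codons.
Ser: 6 codons.
Cys: 2 codons.
Gly: 4 codons.
Val: 4 codons.
Thr: 4 codons.
4 × 4 × 6 × 6 × 2 × 4 × 4 × 4 = 73728.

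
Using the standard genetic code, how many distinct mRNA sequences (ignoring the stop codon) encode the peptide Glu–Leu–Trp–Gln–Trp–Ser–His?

288

Glu: 2 codons.
Leu: 6 codons.
Trp: 1 codon.
Gln: 2 codons.
Trp: 1 codon.
Ser: 6 codons.
His: 2 codons.
2 × 6 × 1 × 2 × 1 × 6 × 2 = 288.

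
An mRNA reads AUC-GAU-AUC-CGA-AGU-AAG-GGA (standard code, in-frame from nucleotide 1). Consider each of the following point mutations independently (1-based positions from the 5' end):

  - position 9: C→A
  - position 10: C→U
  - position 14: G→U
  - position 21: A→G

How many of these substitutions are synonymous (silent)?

Codon 3: AUC (Ile) → AUA (Ile) — synonymous.
Codon 4: CGA (Arg) → UGA (Stop) — nonsense.
Codon 5: AGU (Ser) → AUU (Ile) — missense.
Codon 7: GGA (Gly) → GGG (Gly) — synonymous.
Synonymous: 2 of 4.

2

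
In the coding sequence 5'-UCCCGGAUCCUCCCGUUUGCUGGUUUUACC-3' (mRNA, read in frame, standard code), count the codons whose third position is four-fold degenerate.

Codon 1 UCC (Ser): third position 4-fold.
Codon 2 CGG (Arg): third position 4-fold.
Codon 3 AUC (Ile): third position 3-fold.
Codon 4 CUC (Leu): third position 4-fold.
Codon 5 CCG (Pro): third position 4-fold.
Codon 6 UUU (Phe): third position 2-fold.
Codon 7 GCU (Ala): third position 4-fold.
Codon 8 GGU (Gly): third position 4-fold.
Codon 9 UUU (Phe): third position 2-fold.
Codon 10 ACC (Thr): third position 4-fold.
Four-fold degenerate third positions: 7.

7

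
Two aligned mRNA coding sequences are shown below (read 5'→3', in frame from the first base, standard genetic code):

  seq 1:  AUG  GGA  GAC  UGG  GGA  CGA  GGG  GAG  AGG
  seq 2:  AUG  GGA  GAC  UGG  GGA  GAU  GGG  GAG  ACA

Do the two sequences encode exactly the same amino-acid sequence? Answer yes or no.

Codon 1: AUG Met / AUG Met — identical.
Codon 2: GGA Gly / GGA Gly — identical.
Codon 3: GAC Asp / GAC Asp — identical.
Codon 4: UGG Trp / UGG Trp — identical.
Codon 5: GGA Gly / GGA Gly — identical.
Codon 6: CGA Arg / GAU Asp — nonsynonymous.
Codon 7: GGG Gly / GGG Gly — identical.
Codon 8: GAG Glu / GAG Glu — identical.
Codon 9: AGG Arg / ACA Thr — nonsynonymous.
Nonsynonymous differences: 2 → different protein.

no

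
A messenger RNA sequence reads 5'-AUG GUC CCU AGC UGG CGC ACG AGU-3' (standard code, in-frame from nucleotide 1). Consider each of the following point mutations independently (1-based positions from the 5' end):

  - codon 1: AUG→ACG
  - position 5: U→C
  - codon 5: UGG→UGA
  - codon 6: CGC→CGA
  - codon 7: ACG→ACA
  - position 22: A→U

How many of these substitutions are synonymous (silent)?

Codon 1: AUG (Met) → ACG (Thr) — missense.
Codon 2: GUC (Val) → GCC (Ala) — missense.
Codon 5: UGG (Trp) → UGA (Stop) — nonsense.
Codon 6: CGC (Arg) → CGA (Arg) — synonymous.
Codon 7: ACG (Thr) → ACA (Thr) — synonymous.
Codon 8: AGU (Ser) → UGU (Cys) — missense.
Synonymous: 2 of 6.

2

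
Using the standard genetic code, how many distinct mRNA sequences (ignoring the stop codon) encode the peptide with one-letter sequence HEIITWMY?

His: 2 codons.
Glu: 2 codons.
Ile: 3 codons.
Ile: 3 codons.
Thr: 4 codons.
Trp: 1 codon.
Met: 1 codon.
Tyr: 2 codons.
2 × 2 × 3 × 3 × 4 × 1 × 1 × 2 = 288.

288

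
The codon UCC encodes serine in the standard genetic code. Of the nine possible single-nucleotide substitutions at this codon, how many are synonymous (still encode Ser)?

Position 1: none → 0 synonymous.
Position 2: none → 0 synonymous.
Position 3: UCU, UCA, UCG → 3 synonymous.
Total: 0 + 0 + 3 = 3.

3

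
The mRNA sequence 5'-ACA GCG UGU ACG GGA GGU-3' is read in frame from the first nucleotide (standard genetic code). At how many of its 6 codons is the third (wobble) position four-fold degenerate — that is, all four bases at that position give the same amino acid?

Codon 1 ACA (Thr): third position 4-fold.
Codon 2 GCG (Ala): third position 4-fold.
Codon 3 UGU (Cys): third position 2-fold.
Codon 4 ACG (Thr): third position 4-fold.
Codon 5 GGA (Gly): third position 4-fold.
Codon 6 GGU (Gly): third position 4-fold.
Four-fold degenerate third positions: 5.

5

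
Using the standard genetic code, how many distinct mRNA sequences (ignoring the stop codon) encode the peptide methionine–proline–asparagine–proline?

Met: 1 codon.
Pro: 4 codons.
Asn: 2 codons.
Pro: 4 codons.
1 × 4 × 2 × 4 = 32.

32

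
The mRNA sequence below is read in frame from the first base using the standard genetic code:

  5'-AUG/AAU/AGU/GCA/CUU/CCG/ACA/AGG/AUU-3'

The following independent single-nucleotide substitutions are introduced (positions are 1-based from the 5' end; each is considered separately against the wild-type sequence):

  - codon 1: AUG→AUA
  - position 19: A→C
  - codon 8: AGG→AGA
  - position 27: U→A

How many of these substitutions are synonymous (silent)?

2

Codon 1: AUG (Met) → AUA (Ile) — missense.
Codon 7: ACA (Thr) → CCA (Pro) — missense.
Codon 8: AGG (Arg) → AGA (Arg) — synonymous.
Codon 9: AUU (Ile) → AUA (Ile) — synonymous.
Synonymous: 2 of 4.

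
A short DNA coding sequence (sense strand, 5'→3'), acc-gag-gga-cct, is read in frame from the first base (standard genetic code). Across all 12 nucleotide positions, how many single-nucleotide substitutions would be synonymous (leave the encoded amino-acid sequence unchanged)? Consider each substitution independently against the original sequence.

Codon 1 (ACC, Thr): 3 synonymous substitutions.
Codon 2 (GAG, Glu): 1 synonymous substitution.
Codon 3 (GGA, Gly): 3 synonymous substitutions.
Codon 4 (CCT, Pro): 3 synonymous substitutions.
Total: 3 + 1 + 3 + 3 = 10.

10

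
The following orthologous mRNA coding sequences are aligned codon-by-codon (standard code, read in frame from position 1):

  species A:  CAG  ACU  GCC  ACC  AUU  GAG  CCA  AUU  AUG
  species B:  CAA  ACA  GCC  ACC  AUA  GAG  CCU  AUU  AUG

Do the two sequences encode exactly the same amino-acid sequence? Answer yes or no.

yes

Codon 1: CAG Gln / CAA Gln — synonymous.
Codon 2: ACU Thr / ACA Thr — synonymous.
Codon 3: GCC Ala / GCC Ala — identical.
Codon 4: ACC Thr / ACC Thr — identical.
Codon 5: AUU Ile / AUA Ile — synonymous.
Codon 6: GAG Glu / GAG Glu — identical.
Codon 7: CCA Pro / CCU Pro — synonymous.
Codon 8: AUU Ile / AUU Ile — identical.
Codon 9: AUG Met / AUG Met — identical.
Nonsynonymous differences: 0 → same protein.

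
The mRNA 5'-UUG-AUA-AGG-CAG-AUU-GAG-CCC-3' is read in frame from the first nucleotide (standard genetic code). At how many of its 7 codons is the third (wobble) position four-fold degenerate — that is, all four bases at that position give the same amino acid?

Codon 1 UUG (Leu): third position 2-fold.
Codon 2 AUA (Ile): third position 3-fold.
Codon 3 AGG (Arg): third position 2-fold.
Codon 4 CAG (Gln): third position 2-fold.
Codon 5 AUU (Ile): third position 3-fold.
Codon 6 GAG (Glu): third position 2-fold.
Codon 7 CCC (Pro): third position 4-fold.
Four-fold degenerate third positions: 1.

1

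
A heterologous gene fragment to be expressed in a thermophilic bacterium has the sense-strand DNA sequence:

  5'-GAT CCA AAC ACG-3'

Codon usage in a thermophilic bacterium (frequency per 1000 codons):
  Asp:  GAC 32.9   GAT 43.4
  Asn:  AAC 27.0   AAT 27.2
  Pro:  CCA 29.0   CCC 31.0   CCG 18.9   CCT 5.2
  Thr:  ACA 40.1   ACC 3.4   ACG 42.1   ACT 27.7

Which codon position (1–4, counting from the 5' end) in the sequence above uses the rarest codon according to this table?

Codon 1 GAT (Asp): 43.4 per 1000.
Codon 2 CCA (Pro): 29.0 per 1000.
Codon 3 AAC (Asn): 27.0 per 1000.
Codon 4 ACG (Thr): 42.1 per 1000.
Lowest frequency is 27.0 at codon 3.

3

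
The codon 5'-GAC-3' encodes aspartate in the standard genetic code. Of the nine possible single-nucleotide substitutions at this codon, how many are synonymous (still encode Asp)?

Position 1: none → 0 synonymous.
Position 2: none → 0 synonymous.
Position 3: GAU → 1 synonymous.
Total: 0 + 0 + 1 = 1.

1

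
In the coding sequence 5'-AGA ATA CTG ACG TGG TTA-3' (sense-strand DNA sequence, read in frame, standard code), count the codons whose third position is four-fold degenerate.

2

Codon 1 AGA (Arg): third position 2-fold.
Codon 2 ATA (Ile): third position 3-fold.
Codon 3 CTG (Leu): third position 4-fold.
Codon 4 ACG (Thr): third position 4-fold.
Codon 5 TGG (Trp): third position 1-fold.
Codon 6 TTA (Leu): third position 2-fold.
Four-fold degenerate third positions: 2.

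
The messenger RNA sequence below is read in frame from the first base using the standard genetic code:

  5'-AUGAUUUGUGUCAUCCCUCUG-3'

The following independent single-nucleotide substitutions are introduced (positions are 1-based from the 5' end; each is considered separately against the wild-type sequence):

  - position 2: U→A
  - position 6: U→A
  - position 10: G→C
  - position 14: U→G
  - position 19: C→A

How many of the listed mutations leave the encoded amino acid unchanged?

1

Codon 1: AUG (Met) → AAG (Lys) — missense.
Codon 2: AUU (Ile) → AUA (Ile) — synonymous.
Codon 4: GUC (Val) → CUC (Leu) — missense.
Codon 5: AUC (Ile) → AGC (Ser) — missense.
Codon 7: CUG (Leu) → AUG (Met) — missense.
Synonymous: 1 of 5.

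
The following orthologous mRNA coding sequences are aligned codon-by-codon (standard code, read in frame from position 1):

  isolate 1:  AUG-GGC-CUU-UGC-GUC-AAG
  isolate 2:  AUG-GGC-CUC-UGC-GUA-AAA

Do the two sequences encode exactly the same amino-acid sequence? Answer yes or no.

Codon 1: AUG Met / AUG Met — identical.
Codon 2: GGC Gly / GGC Gly — identical.
Codon 3: CUU Leu / CUC Leu — synonymous.
Codon 4: UGC Cys / UGC Cys — identical.
Codon 5: GUC Val / GUA Val — synonymous.
Codon 6: AAG Lys / AAA Lys — synonymous.
Nonsynonymous differences: 0 → same protein.

yes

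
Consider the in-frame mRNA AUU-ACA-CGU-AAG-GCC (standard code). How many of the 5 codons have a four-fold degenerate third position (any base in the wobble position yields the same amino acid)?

3

Codon 1 AUU (Ile): third position 3-fold.
Codon 2 ACA (Thr): third position 4-fold.
Codon 3 CGU (Arg): third position 4-fold.
Codon 4 AAG (Lys): third position 2-fold.
Codon 5 GCC (Ala): third position 4-fold.
Four-fold degenerate third positions: 3.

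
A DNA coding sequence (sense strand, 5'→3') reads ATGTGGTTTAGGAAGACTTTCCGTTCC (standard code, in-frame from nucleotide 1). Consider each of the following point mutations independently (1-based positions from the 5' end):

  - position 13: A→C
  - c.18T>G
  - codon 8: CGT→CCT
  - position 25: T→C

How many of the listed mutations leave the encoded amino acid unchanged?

Codon 5: AAG (Lys) → CAG (Gln) — missense.
Codon 6: ACT (Thr) → ACG (Thr) — synonymous.
Codon 8: CGT (Arg) → CCT (Pro) — missense.
Codon 9: TCC (Ser) → CCC (Pro) — missense.
Synonymous: 1 of 4.

1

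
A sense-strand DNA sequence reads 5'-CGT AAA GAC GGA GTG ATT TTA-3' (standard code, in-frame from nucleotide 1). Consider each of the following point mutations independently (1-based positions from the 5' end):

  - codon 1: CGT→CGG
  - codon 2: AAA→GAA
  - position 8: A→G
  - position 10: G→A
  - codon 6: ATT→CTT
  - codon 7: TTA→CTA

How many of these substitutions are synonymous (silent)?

2

Codon 1: CGT (Arg) → CGG (Arg) — synonymous.
Codon 2: AAA (Lys) → GAA (Glu) — missense.
Codon 3: GAC (Asp) → GGC (Gly) — missense.
Codon 4: GGA (Gly) → AGA (Arg) — missense.
Codon 6: ATT (Ile) → CTT (Leu) — missense.
Codon 7: TTA (Leu) → CTA (Leu) — synonymous.
Synonymous: 2 of 6.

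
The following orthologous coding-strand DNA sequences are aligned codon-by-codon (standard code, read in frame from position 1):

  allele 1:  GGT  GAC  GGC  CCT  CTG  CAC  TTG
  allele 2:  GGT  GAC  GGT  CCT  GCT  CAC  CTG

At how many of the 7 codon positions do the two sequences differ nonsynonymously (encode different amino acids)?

Codon 1: GGT Gly / GGT Gly — identical.
Codon 2: GAC Asp / GAC Asp — identical.
Codon 3: GGC Gly / GGT Gly — synonymous.
Codon 4: CCT Pro / CCT Pro — identical.
Codon 5: CTG Leu / GCT Ala — nonsynonymous.
Codon 6: CAC His / CAC His — identical.
Codon 7: TTG Leu / CTG Leu — synonymous.
Nonsynonymous differences: 1.

1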